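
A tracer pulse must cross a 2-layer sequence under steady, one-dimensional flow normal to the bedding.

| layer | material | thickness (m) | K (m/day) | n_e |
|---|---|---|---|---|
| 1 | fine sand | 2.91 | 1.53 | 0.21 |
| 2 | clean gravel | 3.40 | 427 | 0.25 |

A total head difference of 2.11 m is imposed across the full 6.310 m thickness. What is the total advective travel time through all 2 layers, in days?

1.32

With flow normal to the layers, continuity requires the same specific discharge q through every layer.
Σ(b_i/K_i) = 2.91/1.53 + 3.40/427 = 1.910 d.
q = Δh / Σ(b_i/K_i) = 2.11 / 1.910 = 1.105 m/day.
In each layer the seepage velocity is v_i = q/n_i, so the layer transit time is t_i = b_i·n_i / q:
  layer 1 (fine sand): t_1 = 2.91 × 0.21 / 1.105 = 0.5532 d
  layer 2 (clean gravel): t_2 = 3.40 × 0.25 / 1.105 = 0.7694 d
Total t = Σ t_i = 1.323 days.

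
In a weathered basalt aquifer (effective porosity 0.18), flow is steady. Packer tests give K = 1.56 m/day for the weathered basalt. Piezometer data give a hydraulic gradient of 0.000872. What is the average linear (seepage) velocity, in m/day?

0.00756

Hydraulic gradient i = 0.000872.
Darcy flux q = K · i = 1.560 × 0.0008720 = 0.001360 m/day.
Seepage velocity v = q / n_e = 0.001360 / 0.18 = 0.007557 m/day.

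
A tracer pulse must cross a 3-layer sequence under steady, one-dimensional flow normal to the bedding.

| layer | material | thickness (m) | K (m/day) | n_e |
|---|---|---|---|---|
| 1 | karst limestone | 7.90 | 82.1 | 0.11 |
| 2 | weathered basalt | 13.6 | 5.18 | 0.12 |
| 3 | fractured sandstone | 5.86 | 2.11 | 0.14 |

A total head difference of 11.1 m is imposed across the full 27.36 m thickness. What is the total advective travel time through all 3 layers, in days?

1.65

With flow normal to the layers, continuity requires the same specific discharge q through every layer.
Σ(b_i/K_i) = 7.90/82.1 + 13.6/5.18 + 5.86/2.11 = 5.499 d.
q = Δh / Σ(b_i/K_i) = 11.1 / 5.499 = 2.019 m/day.
In each layer the seepage velocity is v_i = q/n_i, so the layer transit time is t_i = b_i·n_i / q:
  layer 1 (karst limestone): t_1 = 7.90 × 0.11 / 2.019 = 0.4305 d
  layer 2 (weathered basalt): t_2 = 13.6 × 0.12 / 2.019 = 0.8085 d
  layer 3 (fractured sandstone): t_3 = 5.86 × 0.14 / 2.019 = 0.4064 d
Total t = Σ t_i = 1.645 days.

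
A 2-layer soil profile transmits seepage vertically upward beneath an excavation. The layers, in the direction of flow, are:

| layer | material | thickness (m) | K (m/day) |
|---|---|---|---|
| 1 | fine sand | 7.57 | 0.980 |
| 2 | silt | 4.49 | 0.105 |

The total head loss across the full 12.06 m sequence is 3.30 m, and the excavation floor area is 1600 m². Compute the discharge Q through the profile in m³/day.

Flow is perpendicular to layering, so the layers act in series and the equivalent K is the thickness-weighted harmonic mean.
Total thickness L = 7.57 + 4.49 = 12.06 m.
Σ(b_i/K_i) = 7.57/0.980 + 4.49/0.105 = 50.49 d.
K_eq = L / Σ(b_i/K_i) = 12.06 / 50.49 = 0.2389 m/day.
Q = K_eq · A · (Δh/L) = 0.2389 × 1600 × (3.30/12.06) = 104.6 m³/day.

105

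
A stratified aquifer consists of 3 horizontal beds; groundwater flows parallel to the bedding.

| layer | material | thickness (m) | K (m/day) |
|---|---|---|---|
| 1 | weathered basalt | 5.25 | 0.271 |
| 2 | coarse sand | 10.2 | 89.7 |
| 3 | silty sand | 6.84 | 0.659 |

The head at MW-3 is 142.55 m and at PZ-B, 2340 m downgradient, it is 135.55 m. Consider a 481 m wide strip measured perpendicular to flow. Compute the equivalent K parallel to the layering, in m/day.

41.3

Flow is parallel to layering, so each bed carries its own Darcy discharge and the transmissivities add.
Σ(K_i·b_i) = 0.271×5.25 + 89.7×10.2 + 0.659×6.84 = 920.9 m²/day.
Total thickness b = 22.29 m, so K_eq = Σ(K_i·b_i)/b = 41.31 m/day.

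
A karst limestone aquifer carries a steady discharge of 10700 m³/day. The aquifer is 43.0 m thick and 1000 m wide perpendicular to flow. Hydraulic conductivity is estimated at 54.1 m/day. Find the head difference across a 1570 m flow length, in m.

7.22

Cross-sectional area A = 1000 × 43.0 = 43000 m².
From Q = K·A·i, i = Q / (K·A) = 10700 / (54.10 × 43000) = 0.004600.
Head loss Δh = i · L = 0.004600 × 1570 = 7.221 m.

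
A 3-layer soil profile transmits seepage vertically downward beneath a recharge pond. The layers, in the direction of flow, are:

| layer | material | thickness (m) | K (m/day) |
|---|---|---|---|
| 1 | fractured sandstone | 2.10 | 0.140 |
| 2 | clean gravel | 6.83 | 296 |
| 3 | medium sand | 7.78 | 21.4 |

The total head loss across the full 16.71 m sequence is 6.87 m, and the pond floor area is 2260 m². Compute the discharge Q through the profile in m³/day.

1010

Flow is perpendicular to layering, so the layers act in series and the equivalent K is the thickness-weighted harmonic mean.
Total thickness L = 2.10 + 6.83 + 7.78 = 16.71 m.
Σ(b_i/K_i) = 2.10/0.140 + 6.83/296 + 7.78/21.4 = 15.39 d.
K_eq = L / Σ(b_i/K_i) = 16.71 / 15.39 = 1.086 m/day.
Q = K_eq · A · (Δh/L) = 1.086 × 2260 × (6.87/16.71) = 1009 m³/day.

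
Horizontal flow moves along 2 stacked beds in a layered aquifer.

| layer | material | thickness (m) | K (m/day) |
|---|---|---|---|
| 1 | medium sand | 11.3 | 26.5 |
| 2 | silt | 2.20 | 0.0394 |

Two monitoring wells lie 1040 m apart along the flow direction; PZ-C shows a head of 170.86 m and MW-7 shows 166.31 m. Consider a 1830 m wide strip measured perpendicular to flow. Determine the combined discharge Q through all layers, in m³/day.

2400

Flow is parallel to layering, so each bed carries its own Darcy discharge and the transmissivities add.
Σ(K_i·b_i) = 26.5×11.3 + 0.0394×2.20 = 299.5 m²/day.
Hydraulic gradient i = (170.86 − 166.31) / 1040 = 4.55 / 1040 = 0.004375.
Q = Σ(K_i·b_i) · W · i = 299.5 × 1830 × 0.004375 = 2398 m³/day.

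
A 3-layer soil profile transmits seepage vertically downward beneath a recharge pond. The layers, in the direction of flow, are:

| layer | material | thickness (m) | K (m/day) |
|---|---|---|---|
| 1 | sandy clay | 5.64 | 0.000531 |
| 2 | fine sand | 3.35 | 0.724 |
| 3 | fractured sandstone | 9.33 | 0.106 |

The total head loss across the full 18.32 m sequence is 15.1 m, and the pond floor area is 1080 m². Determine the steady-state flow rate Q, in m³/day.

1.52

Flow is perpendicular to layering, so the layers act in series and the equivalent K is the thickness-weighted harmonic mean.
Total thickness L = 5.64 + 3.35 + 9.33 = 18.32 m.
Σ(b_i/K_i) = 5.64/0.000531 + 3.35/0.724 + 9.33/0.106 = 10714 d.
K_eq = L / Σ(b_i/K_i) = 18.32 / 10714 = 0.001710 m/day.
Q = K_eq · A · (Δh/L) = 0.001710 × 1080 × (15.1/18.32) = 1.522 m³/day.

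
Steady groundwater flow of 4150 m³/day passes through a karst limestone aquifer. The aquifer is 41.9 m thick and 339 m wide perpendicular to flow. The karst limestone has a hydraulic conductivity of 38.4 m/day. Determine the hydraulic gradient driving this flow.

Cross-sectional area A = 339 × 41.9 = 14204 m².
From Q = K·A·i, i = Q / (K·A) = 4150 / (38.40 × 14204) = 0.007609.

0.00761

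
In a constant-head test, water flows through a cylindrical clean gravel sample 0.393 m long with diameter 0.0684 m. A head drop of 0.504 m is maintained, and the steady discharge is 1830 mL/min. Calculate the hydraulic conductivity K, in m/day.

559

Cross-sectional area A = π·(d/2)² = π × (0.0684/2)² = 0.003675 m².
Convert discharge: 1830 mL/min = 3.050e-05 m³/s.
Darcy's law rearranged: K = Q·L / (A·Δh) = 3.050e-05 × 0.393 / (0.003675 × 0.504) = 0.006472 m/s = 559.2 m/day.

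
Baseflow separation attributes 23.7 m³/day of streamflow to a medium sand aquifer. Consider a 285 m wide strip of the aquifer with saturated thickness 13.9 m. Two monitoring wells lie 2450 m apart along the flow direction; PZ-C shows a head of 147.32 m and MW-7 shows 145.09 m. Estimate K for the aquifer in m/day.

6.57

Cross-sectional area A = 285 × 13.9 = 3962 m².
Hydraulic gradient i = (147.32 − 145.09) / 2450 = 2.23 / 2450 = 0.0009102.
From Q = K·A·i, K = Q / (A·i) = 23.7 / (3962 × 0.0009102) = 6.573 m/day.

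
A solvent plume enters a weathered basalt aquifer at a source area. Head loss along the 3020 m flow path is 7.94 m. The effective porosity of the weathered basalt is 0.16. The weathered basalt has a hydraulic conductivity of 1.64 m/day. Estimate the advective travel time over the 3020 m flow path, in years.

Hydraulic gradient i = Δh / L = 7.94 / 3020 = 0.002629.
Darcy flux q = K · i = 1.640 × 0.002629 = 0.004312 m/day.
Seepage velocity v = q / n_e = 0.004312 / 0.16 = 0.02695 m/day.
Travel time t = L / v = 3020 / 0.02695 = 1.121e+05 days = 306.8 years.

307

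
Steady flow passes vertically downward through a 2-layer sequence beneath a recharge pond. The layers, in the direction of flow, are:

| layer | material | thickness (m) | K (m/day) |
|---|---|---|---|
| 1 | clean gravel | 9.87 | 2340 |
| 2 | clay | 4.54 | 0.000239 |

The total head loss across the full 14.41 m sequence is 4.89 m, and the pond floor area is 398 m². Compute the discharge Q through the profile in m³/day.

Flow is perpendicular to layering, so the layers act in series and the equivalent K is the thickness-weighted harmonic mean.
Total thickness L = 9.87 + 4.54 = 14.41 m.
Σ(b_i/K_i) = 9.87/2340 + 4.54/0.000239 = 18996 d.
K_eq = L / Σ(b_i/K_i) = 14.41 / 18996 = 0.0007586 m/day.
Q = K_eq · A · (Δh/L) = 0.0007586 × 398 × (4.89/14.41) = 0.1025 m³/day.

0.102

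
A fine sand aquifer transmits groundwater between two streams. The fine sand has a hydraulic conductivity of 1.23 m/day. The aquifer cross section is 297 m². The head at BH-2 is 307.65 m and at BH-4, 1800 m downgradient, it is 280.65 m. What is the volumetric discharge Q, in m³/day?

5.48

Hydraulic gradient i = (307.65 − 280.65) / 1800 = 27 / 1800 = 0.01500.
Darcy's law: Q = K · A · i = 1.230 × 297.0 × 0.01500 = 5.480 m³/day.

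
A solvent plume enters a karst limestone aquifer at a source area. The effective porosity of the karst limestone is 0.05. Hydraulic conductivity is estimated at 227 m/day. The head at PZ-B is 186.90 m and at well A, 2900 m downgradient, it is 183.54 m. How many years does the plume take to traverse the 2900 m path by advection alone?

Hydraulic gradient i = (186.90 − 183.54) / 2900 = 3.36 / 2900 = 0.001159.
Darcy flux q = K · i = 227.0 × 0.001159 = 0.2630 m/day.
Seepage velocity v = q / n_e = 0.2630 / 0.05 = 5.260 m/day.
Travel time t = L / v = 2900 / 5.260 = 551.3 days = 1.509 years.

1.51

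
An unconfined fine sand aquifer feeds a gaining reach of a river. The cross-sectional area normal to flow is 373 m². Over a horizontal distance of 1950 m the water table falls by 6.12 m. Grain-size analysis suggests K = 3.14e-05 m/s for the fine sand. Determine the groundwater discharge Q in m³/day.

Convert K: 3.14e-05 m/s × 86400 = 2.713 m/day.
Hydraulic gradient i = Δh / L = 6.12 / 1950 = 0.003138.
Darcy's law: Q = K · A · i = 2.713 × 373.0 × 0.003138 = 3.176 m³/day.

3.18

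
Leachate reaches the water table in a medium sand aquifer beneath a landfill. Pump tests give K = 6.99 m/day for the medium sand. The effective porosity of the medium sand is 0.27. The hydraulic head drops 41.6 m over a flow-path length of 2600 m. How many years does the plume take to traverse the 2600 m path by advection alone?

Hydraulic gradient i = Δh / L = 41.6 / 2600 = 0.01600.
Darcy flux q = K · i = 6.990 × 0.01600 = 0.1118 m/day.
Seepage velocity v = q / n_e = 0.1118 / 0.27 = 0.4142 m/day.
Travel time t = L / v = 2600 / 0.4142 = 6277 days = 17.19 years.

17.2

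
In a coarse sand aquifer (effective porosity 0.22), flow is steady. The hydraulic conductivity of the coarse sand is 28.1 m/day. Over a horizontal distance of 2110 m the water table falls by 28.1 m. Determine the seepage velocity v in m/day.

1.70

Hydraulic gradient i = Δh / L = 28.1 / 2110 = 0.01332.
Darcy flux q = K · i = 28.10 × 0.01332 = 0.3742 m/day.
Seepage velocity v = q / n_e = 0.3742 / 0.22 = 1.701 m/day.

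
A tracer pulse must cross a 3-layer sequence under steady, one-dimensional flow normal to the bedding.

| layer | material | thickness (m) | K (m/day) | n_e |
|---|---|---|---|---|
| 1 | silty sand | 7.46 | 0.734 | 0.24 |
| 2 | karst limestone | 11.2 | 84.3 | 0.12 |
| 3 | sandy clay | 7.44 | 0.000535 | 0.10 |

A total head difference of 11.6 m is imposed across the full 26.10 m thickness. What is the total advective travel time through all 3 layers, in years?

With flow normal to the layers, continuity requires the same specific discharge q through every layer.
Σ(b_i/K_i) = 7.46/0.734 + 11.2/84.3 + 7.44/0.000535 = 13917 d.
q = Δh / Σ(b_i/K_i) = 11.6 / 13917 = 0.0008335 m/day.
In each layer the seepage velocity is v_i = q/n_i, so the layer transit time is t_i = b_i·n_i / q:
  layer 1 (silty sand): t_1 = 7.46 × 0.24 / 0.0008335 = 2148 d
  layer 2 (karst limestone): t_2 = 11.2 × 0.12 / 0.0008335 = 1612 d
  layer 3 (sandy clay): t_3 = 7.44 × 0.10 / 0.0008335 = 892.6 d
Total t = Σ t_i = 4653 days = 12.74 years.

12.7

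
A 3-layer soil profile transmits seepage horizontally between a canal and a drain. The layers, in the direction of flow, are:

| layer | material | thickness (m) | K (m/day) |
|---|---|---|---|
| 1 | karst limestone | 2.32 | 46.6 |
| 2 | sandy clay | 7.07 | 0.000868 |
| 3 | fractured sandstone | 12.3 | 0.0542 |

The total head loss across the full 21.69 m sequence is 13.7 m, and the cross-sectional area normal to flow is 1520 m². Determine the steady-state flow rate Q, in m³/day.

Flow is perpendicular to layering, so the layers act in series and the equivalent K is the thickness-weighted harmonic mean.
Total thickness L = 2.32 + 7.07 + 12.3 = 21.69 m.
Σ(b_i/K_i) = 2.32/46.6 + 7.07/0.000868 + 12.3/0.0542 = 8372 d.
K_eq = L / Σ(b_i/K_i) = 21.69 / 8372 = 0.002591 m/day.
Q = K_eq · A · (Δh/L) = 0.002591 × 1520 × (13.7/21.69) = 2.487 m³/day.

2.49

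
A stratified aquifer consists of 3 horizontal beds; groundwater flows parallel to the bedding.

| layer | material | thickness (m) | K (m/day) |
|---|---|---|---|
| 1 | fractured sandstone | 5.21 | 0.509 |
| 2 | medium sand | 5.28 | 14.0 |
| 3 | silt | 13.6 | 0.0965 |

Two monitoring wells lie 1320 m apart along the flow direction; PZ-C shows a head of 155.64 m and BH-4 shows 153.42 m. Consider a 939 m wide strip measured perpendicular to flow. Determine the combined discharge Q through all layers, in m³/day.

123

Flow is parallel to layering, so each bed carries its own Darcy discharge and the transmissivities add.
Σ(K_i·b_i) = 0.509×5.21 + 14.0×5.28 + 0.0965×13.6 = 77.88 m²/day.
Hydraulic gradient i = (155.64 − 153.42) / 1320 = 2.22 / 1320 = 0.001682.
Q = Σ(K_i·b_i) · W · i = 77.88 × 939 × 0.001682 = 123.0 m³/day.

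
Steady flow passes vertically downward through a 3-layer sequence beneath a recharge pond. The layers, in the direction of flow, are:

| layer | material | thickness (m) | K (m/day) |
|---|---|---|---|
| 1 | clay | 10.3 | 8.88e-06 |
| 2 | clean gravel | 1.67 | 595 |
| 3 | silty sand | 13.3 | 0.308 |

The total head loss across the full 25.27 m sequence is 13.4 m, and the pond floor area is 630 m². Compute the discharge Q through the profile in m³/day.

Flow is perpendicular to layering, so the layers act in series and the equivalent K is the thickness-weighted harmonic mean.
Total thickness L = 10.3 + 1.67 + 13.3 = 25.27 m.
Σ(b_i/K_i) = 10.3/8.88e-06 + 1.67/595 + 13.3/0.308 = 1.160e+06 d.
K_eq = L / Σ(b_i/K_i) = 25.27 / 1.160e+06 = 2.179e-05 m/day.
Q = K_eq · A · (Δh/L) = 2.179e-05 × 630 × (13.4/25.27) = 0.007278 m³/day.

0.00728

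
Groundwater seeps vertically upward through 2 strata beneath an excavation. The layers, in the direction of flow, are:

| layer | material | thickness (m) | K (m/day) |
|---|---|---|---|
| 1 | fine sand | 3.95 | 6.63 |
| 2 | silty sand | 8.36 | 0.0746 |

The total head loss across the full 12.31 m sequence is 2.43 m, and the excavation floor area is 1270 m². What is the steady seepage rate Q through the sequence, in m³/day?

27.4

Flow is perpendicular to layering, so the layers act in series and the equivalent K is the thickness-weighted harmonic mean.
Total thickness L = 3.95 + 8.36 = 12.31 m.
Σ(b_i/K_i) = 3.95/6.63 + 8.36/0.0746 = 112.7 d.
K_eq = L / Σ(b_i/K_i) = 12.31 / 112.7 = 0.1093 m/day.
Q = K_eq · A · (Δh/L) = 0.1093 × 1270 × (2.43/12.31) = 27.39 m³/day.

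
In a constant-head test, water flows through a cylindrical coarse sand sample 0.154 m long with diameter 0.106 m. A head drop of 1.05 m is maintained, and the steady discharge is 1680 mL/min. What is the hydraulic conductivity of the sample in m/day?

Cross-sectional area A = π·(d/2)² = π × (0.106/2)² = 0.008825 m².
Convert discharge: 1680 mL/min = 2.800e-05 m³/s.
Darcy's law rearranged: K = Q·L / (A·Δh) = 2.800e-05 × 0.154 / (0.008825 × 1.05) = 0.0004654 m/s = 40.21 m/day.

40.2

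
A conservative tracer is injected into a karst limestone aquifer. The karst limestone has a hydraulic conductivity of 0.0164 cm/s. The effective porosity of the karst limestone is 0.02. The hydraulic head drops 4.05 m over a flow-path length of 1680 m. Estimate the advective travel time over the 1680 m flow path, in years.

Convert K: 0.0164 cm/s × 864 = 14.17 m/day.
Hydraulic gradient i = Δh / L = 4.05 / 1680 = 0.002411.
Darcy flux q = K · i = 14.17 × 0.002411 = 0.03416 m/day.
Seepage velocity v = q / n_e = 0.03416 / 0.02 = 1.708 m/day.
Travel time t = L / v = 1680 / 1.708 = 983.6 days = 2.693 years.

2.69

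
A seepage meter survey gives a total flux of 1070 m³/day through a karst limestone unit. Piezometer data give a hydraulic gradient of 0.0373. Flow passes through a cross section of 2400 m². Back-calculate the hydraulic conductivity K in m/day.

Hydraulic gradient i = 0.0373.
From Q = K·A·i, K = Q / (A·i) = 1070 / (2400 × 0.03730) = 11.95 m/day.

12.0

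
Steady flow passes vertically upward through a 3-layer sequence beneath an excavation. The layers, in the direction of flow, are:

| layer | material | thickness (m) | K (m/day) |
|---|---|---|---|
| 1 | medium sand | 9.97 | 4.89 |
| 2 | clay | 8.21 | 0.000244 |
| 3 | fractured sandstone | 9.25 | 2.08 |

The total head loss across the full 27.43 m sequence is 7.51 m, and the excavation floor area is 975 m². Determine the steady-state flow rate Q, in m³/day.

Flow is perpendicular to layering, so the layers act in series and the equivalent K is the thickness-weighted harmonic mean.
Total thickness L = 9.97 + 8.21 + 9.25 = 27.43 m.
Σ(b_i/K_i) = 9.97/4.89 + 8.21/0.000244 + 9.25/2.08 = 33654 d.
K_eq = L / Σ(b_i/K_i) = 27.43 / 33654 = 0.0008151 m/day.
Q = K_eq · A · (Δh/L) = 0.0008151 × 975 × (7.51/27.43) = 0.2176 m³/day.

0.218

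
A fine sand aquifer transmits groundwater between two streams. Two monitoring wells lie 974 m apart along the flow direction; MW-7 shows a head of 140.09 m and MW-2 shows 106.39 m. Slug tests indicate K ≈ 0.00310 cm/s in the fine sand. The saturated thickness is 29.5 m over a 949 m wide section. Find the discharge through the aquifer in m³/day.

Convert K: 0.00310 cm/s × 864 = 2.678 m/day.
Cross-sectional area A = 949 × 29.5 = 27996 m².
Hydraulic gradient i = (140.09 − 106.39) / 974 = 33.7 / 974 = 0.03460.
Darcy's law: Q = K · A · i = 2.678 × 27996 × 0.03460 = 2594 m³/day.

2590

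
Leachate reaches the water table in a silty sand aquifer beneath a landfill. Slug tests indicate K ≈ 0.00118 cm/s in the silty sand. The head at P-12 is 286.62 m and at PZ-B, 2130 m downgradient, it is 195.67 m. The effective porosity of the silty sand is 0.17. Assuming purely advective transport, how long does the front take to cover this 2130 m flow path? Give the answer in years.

Convert K: 0.00118 cm/s × 864 = 1.020 m/day.
Hydraulic gradient i = (286.62 − 195.67) / 2130 = 90.95 / 2130 = 0.04270.
Darcy flux q = K · i = 1.020 × 0.04270 = 0.04353 m/day.
Seepage velocity v = q / n_e = 0.04353 / 0.17 = 0.2561 m/day.
Travel time t = L / v = 2130 / 0.2561 = 8318 days = 22.77 years.

22.8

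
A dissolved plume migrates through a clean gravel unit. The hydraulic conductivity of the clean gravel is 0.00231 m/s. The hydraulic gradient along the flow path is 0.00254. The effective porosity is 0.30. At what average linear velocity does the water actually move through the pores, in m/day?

Convert K: 0.00231 m/s × 86400 = 199.6 m/day.
Hydraulic gradient i = 0.00254.
Darcy flux q = K · i = 199.6 × 0.002540 = 0.5069 m/day.
Seepage velocity v = q / n_e = 0.5069 / 0.30 = 1.690 m/day.

1.69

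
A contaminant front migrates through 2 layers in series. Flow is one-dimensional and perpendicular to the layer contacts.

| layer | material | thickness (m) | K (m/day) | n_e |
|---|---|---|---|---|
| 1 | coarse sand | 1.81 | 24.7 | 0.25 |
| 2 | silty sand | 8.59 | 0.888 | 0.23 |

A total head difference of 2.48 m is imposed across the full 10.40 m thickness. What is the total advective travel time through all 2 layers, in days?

With flow normal to the layers, continuity requires the same specific discharge q through every layer.
Σ(b_i/K_i) = 1.81/24.7 + 8.59/0.888 = 9.747 d.
q = Δh / Σ(b_i/K_i) = 2.48 / 9.747 = 0.2544 m/day.
In each layer the seepage velocity is v_i = q/n_i, so the layer transit time is t_i = b_i·n_i / q:
  layer 1 (coarse sand): t_1 = 1.81 × 0.25 / 0.2544 = 1.778 d
  layer 2 (silty sand): t_2 = 8.59 × 0.23 / 0.2544 = 7.765 d
Total t = Σ t_i = 9.543 days.

9.54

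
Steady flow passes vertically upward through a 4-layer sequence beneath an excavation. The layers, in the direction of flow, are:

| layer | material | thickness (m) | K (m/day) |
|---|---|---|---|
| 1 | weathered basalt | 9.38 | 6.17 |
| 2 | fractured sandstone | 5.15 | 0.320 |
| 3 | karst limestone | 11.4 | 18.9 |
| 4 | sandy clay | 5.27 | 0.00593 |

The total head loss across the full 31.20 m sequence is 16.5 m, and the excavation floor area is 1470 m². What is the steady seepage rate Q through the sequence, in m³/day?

26.7

Flow is perpendicular to layering, so the layers act in series and the equivalent K is the thickness-weighted harmonic mean.
Total thickness L = 9.38 + 5.15 + 11.4 + 5.27 = 31.20 m.
Σ(b_i/K_i) = 9.38/6.17 + 5.15/0.320 + 11.4/18.9 + 5.27/0.00593 = 906.9 d.
K_eq = L / Σ(b_i/K_i) = 31.20 / 906.9 = 0.03440 m/day.
Q = K_eq · A · (Δh/L) = 0.03440 × 1470 × (16.5/31.20) = 26.74 m³/day.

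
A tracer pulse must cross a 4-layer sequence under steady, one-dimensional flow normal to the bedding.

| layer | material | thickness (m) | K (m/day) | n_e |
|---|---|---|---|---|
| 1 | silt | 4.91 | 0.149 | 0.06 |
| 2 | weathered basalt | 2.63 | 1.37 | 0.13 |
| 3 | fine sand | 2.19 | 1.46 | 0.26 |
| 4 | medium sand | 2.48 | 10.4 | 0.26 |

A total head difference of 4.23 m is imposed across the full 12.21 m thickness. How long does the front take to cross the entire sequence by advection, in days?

With flow normal to the layers, continuity requires the same specific discharge q through every layer.
Σ(b_i/K_i) = 4.91/0.149 + 2.63/1.37 + 2.19/1.46 + 2.48/10.4 = 36.61 d.
q = Δh / Σ(b_i/K_i) = 4.23 / 36.61 = 0.1155 m/day.
In each layer the seepage velocity is v_i = q/n_i, so the layer transit time is t_i = b_i·n_i / q:
  layer 1 (silt): t_1 = 4.91 × 0.06 / 0.1155 = 2.550 d
  layer 2 (weathered basalt): t_2 = 2.63 × 0.13 / 0.1155 = 2.959 d
  layer 3 (fine sand): t_3 = 2.19 × 0.26 / 0.1155 = 4.928 d
  layer 4 (medium sand): t_4 = 2.48 × 0.26 / 0.1155 = 5.581 d
Total t = Σ t_i = 16.02 days.

16.0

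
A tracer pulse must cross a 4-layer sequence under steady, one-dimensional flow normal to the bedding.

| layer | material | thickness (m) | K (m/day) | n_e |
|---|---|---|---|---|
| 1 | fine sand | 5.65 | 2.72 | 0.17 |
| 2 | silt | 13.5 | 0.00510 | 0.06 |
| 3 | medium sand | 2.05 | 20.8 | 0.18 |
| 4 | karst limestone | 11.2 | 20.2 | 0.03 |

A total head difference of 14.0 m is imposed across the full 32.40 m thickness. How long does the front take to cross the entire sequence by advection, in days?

469

With flow normal to the layers, continuity requires the same specific discharge q through every layer.
Σ(b_i/K_i) = 5.65/2.72 + 13.5/0.00510 + 2.05/20.8 + 11.2/20.2 = 2650 d.
q = Δh / Σ(b_i/K_i) = 14.0 / 2650 = 0.005283 m/day.
In each layer the seepage velocity is v_i = q/n_i, so the layer transit time is t_i = b_i·n_i / q:
  layer 1 (fine sand): t_1 = 5.65 × 0.17 / 0.005283 = 181.8 d
  layer 2 (silt): t_2 = 13.5 × 0.06 / 0.005283 = 153.3 d
  layer 3 (medium sand): t_3 = 2.05 × 0.18 / 0.005283 = 69.84 d
  layer 4 (karst limestone): t_4 = 11.2 × 0.03 / 0.005283 = 63.59 d
Total t = Σ t_i = 468.5 days.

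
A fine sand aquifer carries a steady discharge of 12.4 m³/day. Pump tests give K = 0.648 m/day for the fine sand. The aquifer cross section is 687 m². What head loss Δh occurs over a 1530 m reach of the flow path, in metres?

42.6

From Q = K·A·i, i = Q / (K·A) = 12.4 / (0.6480 × 687.0) = 0.02785.
Head loss Δh = i · L = 0.02785 × 1530 = 42.62 m.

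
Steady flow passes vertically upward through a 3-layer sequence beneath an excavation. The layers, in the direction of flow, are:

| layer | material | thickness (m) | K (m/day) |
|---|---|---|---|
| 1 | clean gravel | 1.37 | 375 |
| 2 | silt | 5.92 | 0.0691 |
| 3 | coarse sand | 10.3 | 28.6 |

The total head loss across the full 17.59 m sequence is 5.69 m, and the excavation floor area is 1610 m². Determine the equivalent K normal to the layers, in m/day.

Flow is perpendicular to layering, so the layers act in series and the equivalent K is the thickness-weighted harmonic mean.
Total thickness L = 1.37 + 5.92 + 10.3 = 17.59 m.
Σ(b_i/K_i) = 1.37/375 + 5.92/0.0691 + 10.3/28.6 = 86.04 d.
K_eq = L / Σ(b_i/K_i) = 17.59 / 86.04 = 0.2044 m/day.

0.204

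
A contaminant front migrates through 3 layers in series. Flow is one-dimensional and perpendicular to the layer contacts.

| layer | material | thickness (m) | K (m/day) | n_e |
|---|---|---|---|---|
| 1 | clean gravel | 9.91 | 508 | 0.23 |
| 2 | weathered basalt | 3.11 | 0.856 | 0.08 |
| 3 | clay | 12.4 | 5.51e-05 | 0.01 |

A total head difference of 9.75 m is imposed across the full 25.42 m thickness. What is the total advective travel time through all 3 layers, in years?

168

With flow normal to the layers, continuity requires the same specific discharge q through every layer.
Σ(b_i/K_i) = 9.91/508 + 3.11/0.856 + 12.4/5.51e-05 = 2.250e+05 d.
q = Δh / Σ(b_i/K_i) = 9.75 / 2.250e+05 = 4.332e-05 m/day.
In each layer the seepage velocity is v_i = q/n_i, so the layer transit time is t_i = b_i·n_i / q:
  layer 1 (clean gravel): t_1 = 9.91 × 0.23 / 4.332e-05 = 52611 d
  layer 2 (weathered basalt): t_2 = 3.11 × 0.08 / 4.332e-05 = 5743 d
  layer 3 (clay): t_3 = 12.4 × 0.01 / 4.332e-05 = 2862 d
Total t = Σ t_i = 61216 days = 167.6 years.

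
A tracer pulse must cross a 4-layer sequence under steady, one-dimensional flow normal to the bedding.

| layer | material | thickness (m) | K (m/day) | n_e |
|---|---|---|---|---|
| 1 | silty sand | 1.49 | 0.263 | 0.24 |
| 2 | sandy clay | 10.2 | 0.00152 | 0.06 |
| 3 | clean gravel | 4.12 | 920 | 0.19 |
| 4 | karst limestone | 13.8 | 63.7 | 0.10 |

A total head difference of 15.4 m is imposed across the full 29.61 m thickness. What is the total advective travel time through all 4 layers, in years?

With flow normal to the layers, continuity requires the same specific discharge q through every layer.
Σ(b_i/K_i) = 1.49/0.263 + 10.2/0.00152 + 4.12/920 + 13.8/63.7 = 6716 d.
q = Δh / Σ(b_i/K_i) = 15.4 / 6716 = 0.002293 m/day.
In each layer the seepage velocity is v_i = q/n_i, so the layer transit time is t_i = b_i·n_i / q:
  layer 1 (silty sand): t_1 = 1.49 × 0.24 / 0.002293 = 156.0 d
  layer 2 (sandy clay): t_2 = 10.2 × 0.06 / 0.002293 = 266.9 d
  layer 3 (clean gravel): t_3 = 4.12 × 0.19 / 0.002293 = 341.4 d
  layer 4 (karst limestone): t_4 = 13.8 × 0.10 / 0.002293 = 601.9 d
Total t = Σ t_i = 1366 days = 3.740 years.

3.74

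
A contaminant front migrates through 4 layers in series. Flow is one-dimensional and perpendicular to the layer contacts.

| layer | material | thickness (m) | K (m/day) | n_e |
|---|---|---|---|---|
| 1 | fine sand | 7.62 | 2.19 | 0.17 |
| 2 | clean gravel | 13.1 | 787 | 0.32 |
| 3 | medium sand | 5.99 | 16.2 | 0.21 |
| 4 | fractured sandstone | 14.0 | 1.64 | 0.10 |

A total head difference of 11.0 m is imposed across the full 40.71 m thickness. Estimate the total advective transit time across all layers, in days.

9.18

With flow normal to the layers, continuity requires the same specific discharge q through every layer.
Σ(b_i/K_i) = 7.62/2.19 + 13.1/787 + 5.99/16.2 + 14.0/1.64 = 12.40 d.
q = Δh / Σ(b_i/K_i) = 11.0 / 12.40 = 0.8869 m/day.
In each layer the seepage velocity is v_i = q/n_i, so the layer transit time is t_i = b_i·n_i / q:
  layer 1 (fine sand): t_1 = 7.62 × 0.17 / 0.8869 = 1.461 d
  layer 2 (clean gravel): t_2 = 13.1 × 0.32 / 0.8869 = 4.726 d
  layer 3 (medium sand): t_3 = 5.99 × 0.21 / 0.8869 = 1.418 d
  layer 4 (fractured sandstone): t_4 = 14.0 × 0.10 / 0.8869 = 1.578 d
Total t = Σ t_i = 9.184 days.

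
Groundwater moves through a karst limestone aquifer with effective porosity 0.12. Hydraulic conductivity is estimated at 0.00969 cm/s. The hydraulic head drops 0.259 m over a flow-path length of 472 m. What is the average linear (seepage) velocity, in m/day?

Convert K: 0.00969 cm/s × 864 = 8.372 m/day.
Hydraulic gradient i = Δh / L = 0.259 / 472 = 0.0005487.
Darcy flux q = K · i = 8.372 × 0.0005487 = 0.004594 m/day.
Seepage velocity v = q / n_e = 0.004594 / 0.12 = 0.03828 m/day.

0.0383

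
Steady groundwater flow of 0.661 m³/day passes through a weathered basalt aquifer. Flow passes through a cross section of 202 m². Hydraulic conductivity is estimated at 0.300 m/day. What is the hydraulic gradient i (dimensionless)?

From Q = K·A·i, i = Q / (K·A) = 0.661 / (0.3000 × 202.0) = 0.01091.

0.0109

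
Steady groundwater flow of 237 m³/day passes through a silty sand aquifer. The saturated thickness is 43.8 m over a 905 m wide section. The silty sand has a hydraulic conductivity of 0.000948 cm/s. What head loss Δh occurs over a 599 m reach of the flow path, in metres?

4.37

Convert K: 0.000948 cm/s × 864 = 0.8191 m/day.
Cross-sectional area A = 905 × 43.8 = 39639 m².
From Q = K·A·i, i = Q / (K·A) = 237 / (0.8191 × 39639) = 0.007300.
Head loss Δh = i · L = 0.007300 × 599 = 4.373 m.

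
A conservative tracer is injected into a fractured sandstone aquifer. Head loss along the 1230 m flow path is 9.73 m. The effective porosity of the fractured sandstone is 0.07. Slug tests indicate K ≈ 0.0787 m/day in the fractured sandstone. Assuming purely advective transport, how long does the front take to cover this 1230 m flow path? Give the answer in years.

Hydraulic gradient i = Δh / L = 9.73 / 1230 = 0.007911.
Darcy flux q = K · i = 0.07870 × 0.007911 = 0.0006226 m/day.
Seepage velocity v = q / n_e = 0.0006226 / 0.07 = 0.008894 m/day.
Travel time t = L / v = 1230 / 0.008894 = 1.383e+05 days = 378.6 years.

379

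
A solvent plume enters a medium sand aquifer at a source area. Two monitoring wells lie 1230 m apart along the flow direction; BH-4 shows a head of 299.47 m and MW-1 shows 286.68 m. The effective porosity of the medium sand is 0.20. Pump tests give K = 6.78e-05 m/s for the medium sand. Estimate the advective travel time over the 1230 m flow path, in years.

11.1

Convert K: 6.78e-05 m/s × 86400 = 5.858 m/day.
Hydraulic gradient i = (299.47 − 286.68) / 1230 = 12.79 / 1230 = 0.01040.
Darcy flux q = K · i = 5.858 × 0.01040 = 0.06091 m/day.
Seepage velocity v = q / n_e = 0.06091 / 0.20 = 0.3046 m/day.
Travel time t = L / v = 1230 / 0.3046 = 4039 days = 11.06 years.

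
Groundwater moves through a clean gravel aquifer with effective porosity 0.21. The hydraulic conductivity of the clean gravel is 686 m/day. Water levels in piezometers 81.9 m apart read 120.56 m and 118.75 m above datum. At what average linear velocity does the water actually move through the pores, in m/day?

Hydraulic gradient i = (120.56 − 118.75) / 81.9 = 1.81 / 81.9 = 0.02210.
Darcy flux q = K · i = 686.0 × 0.02210 = 15.16 m/day.
Seepage velocity v = q / n_e = 15.16 / 0.21 = 72.19 m/day.

72.2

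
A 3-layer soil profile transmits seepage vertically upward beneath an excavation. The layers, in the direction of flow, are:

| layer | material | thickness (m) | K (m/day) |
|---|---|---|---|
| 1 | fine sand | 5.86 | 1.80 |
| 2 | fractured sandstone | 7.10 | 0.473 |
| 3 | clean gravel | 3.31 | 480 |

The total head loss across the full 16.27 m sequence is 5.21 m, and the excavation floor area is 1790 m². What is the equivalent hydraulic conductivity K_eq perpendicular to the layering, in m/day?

Flow is perpendicular to layering, so the layers act in series and the equivalent K is the thickness-weighted harmonic mean.
Total thickness L = 5.86 + 7.10 + 3.31 = 16.27 m.
Σ(b_i/K_i) = 5.86/1.80 + 7.10/0.473 + 3.31/480 = 18.27 d.
K_eq = L / Σ(b_i/K_i) = 16.27 / 18.27 = 0.8904 m/day.

0.890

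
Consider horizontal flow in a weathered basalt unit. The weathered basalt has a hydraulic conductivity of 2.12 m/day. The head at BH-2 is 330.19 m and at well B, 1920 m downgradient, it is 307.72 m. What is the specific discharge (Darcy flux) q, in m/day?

Hydraulic gradient i = (330.19 − 307.72) / 1920 = 22.47 / 1920 = 0.01170.
Specific discharge q = K · i = 2.120 × 0.01170 = 0.02481 m/day.

0.0248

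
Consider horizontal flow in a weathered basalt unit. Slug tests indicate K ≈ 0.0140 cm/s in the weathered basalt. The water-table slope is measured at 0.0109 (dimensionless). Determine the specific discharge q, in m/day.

0.132

Convert K: 0.0140 cm/s × 864 = 12.10 m/day.
Hydraulic gradient i = 0.0109.
Specific discharge q = K · i = 12.10 × 0.01090 = 0.1318 m/day.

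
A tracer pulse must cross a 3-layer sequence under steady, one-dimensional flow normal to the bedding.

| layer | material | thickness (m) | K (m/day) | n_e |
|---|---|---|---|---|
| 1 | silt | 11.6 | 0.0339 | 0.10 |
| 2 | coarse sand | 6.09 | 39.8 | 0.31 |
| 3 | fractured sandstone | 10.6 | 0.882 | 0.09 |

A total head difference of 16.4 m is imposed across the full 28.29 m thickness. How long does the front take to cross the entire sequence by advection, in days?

86.5

With flow normal to the layers, continuity requires the same specific discharge q through every layer.
Σ(b_i/K_i) = 11.6/0.0339 + 6.09/39.8 + 10.6/0.882 = 354.4 d.
q = Δh / Σ(b_i/K_i) = 16.4 / 354.4 = 0.04628 m/day.
In each layer the seepage velocity is v_i = q/n_i, so the layer transit time is t_i = b_i·n_i / q:
  layer 1 (silt): t_1 = 11.6 × 0.10 / 0.04628 = 25.06 d
  layer 2 (coarse sand): t_2 = 6.09 × 0.31 / 0.04628 = 40.79 d
  layer 3 (fractured sandstone): t_3 = 10.6 × 0.09 / 0.04628 = 20.61 d
Total t = Σ t_i = 86.47 days.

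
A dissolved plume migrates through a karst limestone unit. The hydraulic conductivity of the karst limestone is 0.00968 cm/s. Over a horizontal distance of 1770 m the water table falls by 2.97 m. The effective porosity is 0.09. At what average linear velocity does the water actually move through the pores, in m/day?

Convert K: 0.00968 cm/s × 864 = 8.364 m/day.
Hydraulic gradient i = Δh / L = 2.97 / 1770 = 0.001678.
Darcy flux q = K · i = 8.364 × 0.001678 = 0.01403 m/day.
Seepage velocity v = q / n_e = 0.01403 / 0.09 = 0.1559 m/day.

0.156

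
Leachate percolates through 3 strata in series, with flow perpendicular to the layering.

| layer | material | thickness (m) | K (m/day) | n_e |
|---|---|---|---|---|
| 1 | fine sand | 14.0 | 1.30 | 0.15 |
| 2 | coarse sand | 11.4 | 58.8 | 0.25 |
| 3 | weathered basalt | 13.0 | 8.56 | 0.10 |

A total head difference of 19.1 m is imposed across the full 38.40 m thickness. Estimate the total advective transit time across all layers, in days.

4.08

With flow normal to the layers, continuity requires the same specific discharge q through every layer.
Σ(b_i/K_i) = 14.0/1.30 + 11.4/58.8 + 13.0/8.56 = 12.48 d.
q = Δh / Σ(b_i/K_i) = 19.1 / 12.48 = 1.530 m/day.
In each layer the seepage velocity is v_i = q/n_i, so the layer transit time is t_i = b_i·n_i / q:
  layer 1 (fine sand): t_1 = 14.0 × 0.15 / 1.530 = 1.372 d
  layer 2 (coarse sand): t_2 = 11.4 × 0.25 / 1.530 = 1.862 d
  layer 3 (weathered basalt): t_3 = 13.0 × 0.10 / 1.530 = 0.8495 d
Total t = Σ t_i = 4.084 days.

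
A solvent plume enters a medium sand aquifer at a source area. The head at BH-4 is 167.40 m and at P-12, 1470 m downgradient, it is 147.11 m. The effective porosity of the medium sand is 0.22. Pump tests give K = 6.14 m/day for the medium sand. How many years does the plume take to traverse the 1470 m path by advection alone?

10.4

Hydraulic gradient i = (167.40 − 147.11) / 1470 = 20.29 / 1470 = 0.01380.
Darcy flux q = K · i = 6.140 × 0.01380 = 0.08475 m/day.
Seepage velocity v = q / n_e = 0.08475 / 0.22 = 0.3852 m/day.
Travel time t = L / v = 1470 / 0.3852 = 3816 days = 10.45 years.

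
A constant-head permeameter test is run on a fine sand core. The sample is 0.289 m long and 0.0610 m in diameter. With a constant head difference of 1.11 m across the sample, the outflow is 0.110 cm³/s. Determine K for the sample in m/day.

Cross-sectional area A = π·(d/2)² = π × (0.0610/2)² = 0.002922 m².
Convert discharge: 0.110 cm³/s = 1.100e-07 m³/s.
Darcy's law rearranged: K = Q·L / (A·Δh) = 1.100e-07 × 0.289 / (0.002922 × 1.11) = 9.800e-06 m/s = 0.8467 m/day.

0.847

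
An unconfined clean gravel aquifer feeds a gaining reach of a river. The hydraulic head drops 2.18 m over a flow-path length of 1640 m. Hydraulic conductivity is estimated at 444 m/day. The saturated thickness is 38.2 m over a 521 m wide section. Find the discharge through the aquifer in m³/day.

Cross-sectional area A = 521 × 38.2 = 19902 m².
Hydraulic gradient i = Δh / L = 2.18 / 1640 = 0.001329.
Darcy's law: Q = K · A · i = 444.0 × 19902 × 0.001329 = 11746 m³/day.

11700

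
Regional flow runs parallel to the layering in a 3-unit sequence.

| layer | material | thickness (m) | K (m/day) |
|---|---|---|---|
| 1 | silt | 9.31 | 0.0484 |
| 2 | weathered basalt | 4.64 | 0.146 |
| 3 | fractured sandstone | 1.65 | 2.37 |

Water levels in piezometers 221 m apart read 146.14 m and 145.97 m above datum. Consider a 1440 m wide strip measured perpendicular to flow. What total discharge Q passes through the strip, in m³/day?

5.58

Flow is parallel to layering, so each bed carries its own Darcy discharge and the transmissivities add.
Σ(K_i·b_i) = 0.0484×9.31 + 0.146×4.64 + 2.37×1.65 = 5.039 m²/day.
Hydraulic gradient i = (146.14 − 145.97) / 221 = 0.17 / 221 = 0.0007692.
Q = Σ(K_i·b_i) · W · i = 5.039 × 1440 × 0.0007692 = 5.581 m³/day.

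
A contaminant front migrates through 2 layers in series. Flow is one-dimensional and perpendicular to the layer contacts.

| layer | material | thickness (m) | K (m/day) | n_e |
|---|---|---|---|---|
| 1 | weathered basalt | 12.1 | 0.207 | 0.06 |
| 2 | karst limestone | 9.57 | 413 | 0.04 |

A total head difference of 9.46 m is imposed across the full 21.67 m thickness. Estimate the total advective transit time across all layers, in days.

With flow normal to the layers, continuity requires the same specific discharge q through every layer.
Σ(b_i/K_i) = 12.1/0.207 + 9.57/413 = 58.48 d.
q = Δh / Σ(b_i/K_i) = 9.46 / 58.48 = 0.1618 m/day.
In each layer the seepage velocity is v_i = q/n_i, so the layer transit time is t_i = b_i·n_i / q:
  layer 1 (weathered basalt): t_1 = 12.1 × 0.06 / 0.1618 = 4.488 d
  layer 2 (karst limestone): t_2 = 9.57 × 0.04 / 0.1618 = 2.366 d
Total t = Σ t_i = 6.854 days.

6.85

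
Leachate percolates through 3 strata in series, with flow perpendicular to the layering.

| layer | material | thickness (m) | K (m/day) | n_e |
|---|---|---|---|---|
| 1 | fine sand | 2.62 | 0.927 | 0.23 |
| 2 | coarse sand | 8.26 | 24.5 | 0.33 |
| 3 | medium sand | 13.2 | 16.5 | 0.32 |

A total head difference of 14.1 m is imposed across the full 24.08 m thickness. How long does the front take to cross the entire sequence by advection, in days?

With flow normal to the layers, continuity requires the same specific discharge q through every layer.
Σ(b_i/K_i) = 2.62/0.927 + 8.26/24.5 + 13.2/16.5 = 3.963 d.
q = Δh / Σ(b_i/K_i) = 14.1 / 3.963 = 3.557 m/day.
In each layer the seepage velocity is v_i = q/n_i, so the layer transit time is t_i = b_i·n_i / q:
  layer 1 (fine sand): t_1 = 2.62 × 0.23 / 3.557 = 0.1694 d
  layer 2 (coarse sand): t_2 = 8.26 × 0.33 / 3.557 = 0.7662 d
  layer 3 (medium sand): t_3 = 13.2 × 0.32 / 3.557 = 1.187 d
Total t = Σ t_i = 2.123 days.

2.12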